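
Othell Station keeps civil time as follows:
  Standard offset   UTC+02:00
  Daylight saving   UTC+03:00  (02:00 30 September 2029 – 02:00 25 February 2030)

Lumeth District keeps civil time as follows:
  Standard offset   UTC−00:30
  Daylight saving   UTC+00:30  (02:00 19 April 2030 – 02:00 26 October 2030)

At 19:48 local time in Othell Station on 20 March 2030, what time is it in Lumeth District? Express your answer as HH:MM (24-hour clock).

Daylight saving runs 30 September 2029 – 25 February 2030; 20 March 2030 is outside that window, so Othell Station is on standard time at UTC+02:00.
19:48 Othell Station − 2h = 17:48 UTC.
At the standard offset (UTC−00:30), 17:48 UTC − 0h30m = 17:18 Lumeth District standard time.
The standard-time date in Lumeth District, 20 March 2030, is outside the daylight-saving period (19 April – 26 October), so Lumeth District is on standard time, UTC−00:30.
17:48 UTC − 0h30m = 17:18 Lumeth District.

17:18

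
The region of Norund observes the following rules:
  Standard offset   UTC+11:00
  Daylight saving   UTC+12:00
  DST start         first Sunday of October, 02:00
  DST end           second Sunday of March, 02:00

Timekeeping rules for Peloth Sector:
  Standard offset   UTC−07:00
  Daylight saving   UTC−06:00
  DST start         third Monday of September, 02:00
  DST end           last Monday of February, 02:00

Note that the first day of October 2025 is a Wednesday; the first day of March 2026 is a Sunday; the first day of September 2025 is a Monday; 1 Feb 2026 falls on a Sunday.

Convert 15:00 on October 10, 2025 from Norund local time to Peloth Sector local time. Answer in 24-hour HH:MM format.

1 October 2025 is a Wednesday, so the first Sunday is October 5.
1 March 2026 is a Sunday, so the first Sunday is March 1 and the second is March 8.
October 10, 2025 falls between 5 October 2025 and 8 March 2026, so daylight saving is in effect and Norund is at UTC+12:00.
15:00 Norund − 12h = 03:00 UTC.
1 September 2025 is a Monday, so the first Monday is September 1 and the third is September 15.
1 February 2026 is a Sunday, so Mondays fall on 2, 9, 16, 23; the last is February 23.
At the standard offset (UTC−07:00), 03:00 UTC − 7h = 20:00 Peloth Sector standard time (rolling into the previous day, 9 October 2025).
The standard-time date in Peloth Sector, October 9, 2025, falls between 15 September 2025 and 23 February 2026, so daylight saving is in effect and Peloth Sector is at UTC−06:00.
03:00 UTC − 6h = 21:00 Peloth Sector (rolling into the previous day, 9 October 2025).

21:00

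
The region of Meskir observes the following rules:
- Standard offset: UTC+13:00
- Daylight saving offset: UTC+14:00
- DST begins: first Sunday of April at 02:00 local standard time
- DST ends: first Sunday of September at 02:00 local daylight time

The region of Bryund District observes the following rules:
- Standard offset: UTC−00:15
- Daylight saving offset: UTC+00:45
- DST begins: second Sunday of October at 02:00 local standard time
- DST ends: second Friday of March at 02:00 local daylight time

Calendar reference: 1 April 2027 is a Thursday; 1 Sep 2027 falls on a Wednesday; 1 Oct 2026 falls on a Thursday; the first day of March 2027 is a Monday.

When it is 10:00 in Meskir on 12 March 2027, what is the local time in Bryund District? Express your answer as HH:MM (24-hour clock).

21:45

1 April 2027 is a Thursday, so the first Sunday is April 4.
1 September 2027 is a Wednesday, so the first Sunday is September 5.
Daylight saving runs 4 April – 5 September; 12 March 2027 is outside that window, so Meskir is on standard time at UTC+13:00.
10:00 Meskir − 13h = 21:00 UTC (rolling into the previous day, 11 March 2027).
1 October 2026 is a Thursday, so the first Sunday is October 4 and the second is October 11.
1 March 2027 is a Monday, so the first Friday is March 5 and the second is March 12.
At the standard offset (UTC−00:15), 21:00 UTC − 0h15m = 20:45 Bryund District standard time.
The standard-time date in Bryund District, 11 March 2027, falls between 11 October 2026 and 12 March 2027, so daylight saving is in effect and Bryund District is at UTC+00:45.
21:00 UTC + 0h45m = 21:45 Bryund District.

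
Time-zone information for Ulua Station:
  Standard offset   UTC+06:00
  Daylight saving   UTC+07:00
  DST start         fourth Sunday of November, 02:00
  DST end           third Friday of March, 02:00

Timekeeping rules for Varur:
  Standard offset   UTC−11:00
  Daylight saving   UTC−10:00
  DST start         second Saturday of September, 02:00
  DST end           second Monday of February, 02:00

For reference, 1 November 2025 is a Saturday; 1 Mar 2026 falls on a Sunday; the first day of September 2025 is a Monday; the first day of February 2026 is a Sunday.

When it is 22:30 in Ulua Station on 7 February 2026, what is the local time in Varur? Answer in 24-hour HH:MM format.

05:30

1 November 2025 is a Saturday, so the first Sunday is November 2 and the fourth is November 23.
1 March 2026 is a Sunday, so the first Friday is March 6 and the third is March 20.
7 February 2026 falls between 23 November 2025 and 20 March 2026, so daylight saving is in effect and Ulua Station is at UTC+07:00.
22:30 Ulua Station − 7h = 15:30 UTC.
1 September 2025 is a Monday, so the first Saturday is September 6 and the second is September 13.
1 February 2026 is a Sunday, so the first Monday is February 2 and the second is February 9.
At the standard offset (UTC−11:00), 15:30 UTC − 11h = 04:30 Varur standard time.
The standard-time date in Varur, 7 February 2026, falls between 13 September 2025 and 9 February 2026, so daylight saving is in effect and Varur is at UTC−10:00.
15:30 UTC − 10h = 05:30 Varur.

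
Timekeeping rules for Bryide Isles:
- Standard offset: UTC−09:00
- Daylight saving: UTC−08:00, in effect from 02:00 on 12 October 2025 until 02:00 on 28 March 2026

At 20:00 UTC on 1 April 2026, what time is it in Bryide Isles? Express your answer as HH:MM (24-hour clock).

11:00

At the standard offset (UTC−09:00), 20:00 UTC − 9h = 11:00 Bryide Isles standard time.
The standard-time date in Bryide Isles, 1 April 2026, is outside the daylight-saving period (12 October 2025 – 28 March 2026), so Bryide Isles is on standard time, UTC−09:00.
20:00 UTC − 9h = 11:00 local.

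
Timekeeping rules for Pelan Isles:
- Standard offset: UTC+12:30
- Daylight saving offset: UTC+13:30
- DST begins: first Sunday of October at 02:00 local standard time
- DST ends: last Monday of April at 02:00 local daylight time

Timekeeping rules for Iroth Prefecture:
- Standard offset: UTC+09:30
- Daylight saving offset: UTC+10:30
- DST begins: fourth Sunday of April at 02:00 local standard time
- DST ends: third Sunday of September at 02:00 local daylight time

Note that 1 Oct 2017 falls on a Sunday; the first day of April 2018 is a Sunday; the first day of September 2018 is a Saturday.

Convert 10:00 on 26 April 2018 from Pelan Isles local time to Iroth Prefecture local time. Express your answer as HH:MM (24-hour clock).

1 October 2017 is a Sunday, so the first Sunday is October 1.
1 April 2018 is a Sunday, so Mondays fall on 2, 9, 16, 23, 30; the last is April 30.
Daylight saving runs 1 October 2017 – 30 April 2018; 26 April 2018 is inside that window, so Pelan Isles is at UTC+13:30.
10:00 Pelan Isles − 13h30m = 20:30 UTC (rolling into the previous day, 25 April 2018).
1 April 2018 is a Sunday, so the first Sunday is April 1 and the fourth is April 22.
1 September 2018 is a Saturday, so the first Sunday is September 2 and the third is September 16.
At the standard offset (UTC+09:30), 20:30 UTC + 9h30m = 06:00 Iroth Prefecture standard time (rolling into the next day, 26 April 2018).
The standard-time date in Iroth Prefecture, 26 April 2018, falls between 22 April and 16 September, so daylight saving is in effect and Iroth Prefecture is at UTC+10:30.
20:30 UTC + 10h30m = 07:00 Iroth Prefecture (rolling into the next day, 26 April 2018).

07:00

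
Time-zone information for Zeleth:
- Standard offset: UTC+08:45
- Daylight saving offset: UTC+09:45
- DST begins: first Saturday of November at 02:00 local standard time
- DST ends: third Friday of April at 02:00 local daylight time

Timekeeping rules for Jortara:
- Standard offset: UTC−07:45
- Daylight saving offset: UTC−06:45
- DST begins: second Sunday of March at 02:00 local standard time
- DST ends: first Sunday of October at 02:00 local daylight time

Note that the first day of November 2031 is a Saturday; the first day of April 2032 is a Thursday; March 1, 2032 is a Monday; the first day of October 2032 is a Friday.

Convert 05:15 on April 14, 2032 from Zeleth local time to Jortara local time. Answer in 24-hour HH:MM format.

1 November 2031 is a Saturday, so the first Saturday is November 1.
1 April 2032 is a Thursday, so the first Friday is April 2 and the third is April 16.
April 14, 2032 lies within the daylight-saving period (1 November 2031 – 16 April 2032), so Zeleth is on daylight time, UTC+09:45.
05:15 Zeleth − 9h45m = 19:30 UTC (rolling into the previous day, 13 April 2032).
1 March 2032 is a Monday, so the first Sunday is March 7 and the second is March 14.
1 October 2032 is a Friday, so the first Sunday is October 3.
At the standard offset (UTC−07:45), 19:30 UTC − 7h45m = 11:45 Jortara standard time.
Daylight saving runs 14 March – 3 October; the standard-time date in Jortara, April 13, 2032, is inside that window, so Jortara is at UTC−06:45.
19:30 UTC − 6h45m = 12:45 Jortara.

12:45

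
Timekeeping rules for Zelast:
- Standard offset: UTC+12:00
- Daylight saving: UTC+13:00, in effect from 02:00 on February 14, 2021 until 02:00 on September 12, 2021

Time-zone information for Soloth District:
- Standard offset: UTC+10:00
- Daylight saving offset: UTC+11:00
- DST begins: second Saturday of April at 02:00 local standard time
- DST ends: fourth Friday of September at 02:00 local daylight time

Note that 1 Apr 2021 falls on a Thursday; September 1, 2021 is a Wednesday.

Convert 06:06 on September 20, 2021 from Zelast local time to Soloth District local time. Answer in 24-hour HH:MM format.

05:06

September 20, 2021 is outside the daylight-saving period (14 February – 12 September), so Zelast is on standard time, UTC+12:00.
06:06 Zelast − 12h = 18:06 UTC (rolling into the previous day, 19 September 2021).
1 April 2021 is a Thursday, so the first Saturday is April 3 and the second is April 10.
1 September 2021 is a Wednesday, so the first Friday is September 3 and the fourth is September 24.
At the standard offset (UTC+10:00), 18:06 UTC + 10h = 04:06 Soloth District standard time (rolling into the next day, 20 September 2021).
The standard-time date in Soloth District, September 20, 2021, falls between 10 April and 24 September, so daylight saving is in effect and Soloth District is at UTC+11:00.
18:06 UTC + 11h = 05:06 Soloth District (rolling into the next day, 20 September 2021).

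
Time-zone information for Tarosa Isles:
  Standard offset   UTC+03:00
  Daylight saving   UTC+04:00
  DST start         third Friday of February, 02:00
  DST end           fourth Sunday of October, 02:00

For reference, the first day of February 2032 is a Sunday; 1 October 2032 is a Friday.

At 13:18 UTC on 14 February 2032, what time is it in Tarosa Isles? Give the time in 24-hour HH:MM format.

16:18

1 February 2032 is a Sunday, so the first Friday is February 6 and the third is February 20.
1 October 2032 is a Friday, so the first Sunday is October 3 and the fourth is October 24.
At the standard offset (UTC+03:00), 13:18 UTC + 3h = 16:18 Tarosa Isles standard time.
The standard-time date in Tarosa Isles, 14 February 2032, does not fall between 20 February and 24 October, so daylight saving is not in effect and Tarosa Isles is at UTC+03:00.
13:18 UTC + 3h = 16:18 local.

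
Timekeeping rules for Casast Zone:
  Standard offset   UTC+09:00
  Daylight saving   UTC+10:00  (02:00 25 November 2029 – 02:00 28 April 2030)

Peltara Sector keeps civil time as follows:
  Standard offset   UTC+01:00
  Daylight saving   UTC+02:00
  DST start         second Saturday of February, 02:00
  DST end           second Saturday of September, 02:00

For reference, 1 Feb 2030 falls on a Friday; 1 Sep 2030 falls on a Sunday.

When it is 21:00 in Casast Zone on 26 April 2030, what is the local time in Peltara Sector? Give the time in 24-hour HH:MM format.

26 April 2030 falls between 25 November 2029 and 28 April 2030, so daylight saving is in effect and Casast Zone is at UTC+10:00.
21:00 Casast Zone − 10h = 11:00 UTC.
1 February 2030 is a Friday, so the first Saturday is February 2 and the second is February 9.
1 September 2030 is a Sunday, so the first Saturday is September 7 and the second is September 14.
At the standard offset (UTC+01:00), 11:00 UTC + 1h = 12:00 Peltara Sector standard time.
The standard-time date in Peltara Sector, 26 April 2030, lies within the daylight-saving period (9 February – 14 September), so Peltara Sector is on daylight time, UTC+02:00.
11:00 UTC + 2h = 13:00 Peltara Sector.

13:00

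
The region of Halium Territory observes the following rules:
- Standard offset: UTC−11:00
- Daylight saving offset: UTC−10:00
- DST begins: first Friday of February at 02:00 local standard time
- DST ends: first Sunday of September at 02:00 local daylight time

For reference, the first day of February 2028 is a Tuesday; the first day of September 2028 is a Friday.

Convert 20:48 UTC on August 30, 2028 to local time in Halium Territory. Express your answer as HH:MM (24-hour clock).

1 February 2028 is a Tuesday, so the first Friday is February 4.
1 September 2028 is a Friday, so the first Sunday is September 3.
At the standard offset (UTC−11:00), 20:48 UTC − 11h = 09:48 Halium Territory standard time.
The standard-time date in Halium Territory, August 30, 2028, falls between 4 February and 3 September, so daylight saving is in effect and Halium Territory is at UTC−10:00.
20:48 UTC − 10h = 10:48 local.

10:48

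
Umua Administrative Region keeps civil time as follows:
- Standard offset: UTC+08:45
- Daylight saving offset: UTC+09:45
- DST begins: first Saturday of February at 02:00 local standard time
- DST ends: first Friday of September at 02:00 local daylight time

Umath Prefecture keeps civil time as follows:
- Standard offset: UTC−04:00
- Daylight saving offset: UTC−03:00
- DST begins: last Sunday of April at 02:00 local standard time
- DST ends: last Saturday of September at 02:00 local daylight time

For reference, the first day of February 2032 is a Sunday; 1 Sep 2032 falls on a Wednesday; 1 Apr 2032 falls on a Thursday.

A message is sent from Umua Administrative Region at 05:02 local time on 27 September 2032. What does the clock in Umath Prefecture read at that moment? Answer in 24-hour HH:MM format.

1 February 2032 is a Sunday, so the first Saturday is February 7.
1 September 2032 is a Wednesday, so the first Friday is September 3.
Daylight saving runs 7 February – 3 September; 27 September 2032 is outside that window, so Umua Administrative Region is on standard time at UTC+08:45.
05:02 Umua Administrative Region − 8h45m = 20:17 UTC (rolling into the previous day, 26 September 2032).
1 April 2032 is a Thursday, so Sundays fall on 4, 11, 18, 25; the last is April 25.
1 September 2032 is a Wednesday, so Saturdays fall on 4, 11, 18, 25; the last is September 25.
At the standard offset (UTC−04:00), 20:17 UTC − 4h = 16:17 Umath Prefecture standard time.
The standard-time date in Umath Prefecture, 26 September 2032, is outside the daylight-saving period (25 April – 25 September), so Umath Prefecture is on standard time, UTC−04:00.
20:17 UTC − 4h = 16:17 Umath Prefecture.

16:17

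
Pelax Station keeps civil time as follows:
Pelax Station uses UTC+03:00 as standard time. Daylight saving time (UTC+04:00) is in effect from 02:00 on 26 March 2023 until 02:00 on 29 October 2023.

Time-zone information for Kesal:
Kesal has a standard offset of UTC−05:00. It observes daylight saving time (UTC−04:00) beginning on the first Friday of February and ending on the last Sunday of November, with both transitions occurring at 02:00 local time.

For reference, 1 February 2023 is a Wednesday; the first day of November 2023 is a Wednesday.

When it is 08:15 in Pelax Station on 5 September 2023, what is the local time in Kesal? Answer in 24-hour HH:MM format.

00:15

5 September 2023 falls between 26 March and 29 October, so daylight saving is in effect and Pelax Station is at UTC+04:00.
08:15 Pelax Station − 4h = 04:15 UTC.
1 February 2023 is a Wednesday, so the first Friday is February 3.
1 November 2023 is a Wednesday, so Sundays fall on 5, 12, 19, 26; the last is November 26.
At the standard offset (UTC−05:00), 04:15 UTC − 5h = 23:15 Kesal standard time (rolling into the previous day, 4 September 2023).
Daylight saving runs 3 February – 26 November; the standard-time date in Kesal, 4 September 2023, is inside that window, so Kesal is at UTC−04:00.
04:15 UTC − 4h = 00:15 Kesal.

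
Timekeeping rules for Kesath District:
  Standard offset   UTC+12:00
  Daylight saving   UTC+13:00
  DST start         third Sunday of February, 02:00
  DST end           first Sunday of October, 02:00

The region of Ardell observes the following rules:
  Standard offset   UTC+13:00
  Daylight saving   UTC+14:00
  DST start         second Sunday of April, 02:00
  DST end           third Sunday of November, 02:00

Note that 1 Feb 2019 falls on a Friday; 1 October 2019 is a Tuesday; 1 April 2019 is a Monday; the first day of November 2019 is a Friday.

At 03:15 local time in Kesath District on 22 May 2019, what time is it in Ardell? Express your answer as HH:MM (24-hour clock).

04:15

1 February 2019 is a Friday, so the first Sunday is February 3 and the third is February 17.
1 October 2019 is a Tuesday, so the first Sunday is October 6.
22 May 2019 lies within the daylight-saving period (17 February – 6 October), so Kesath District is on daylight time, UTC+13:00.
03:15 Kesath District − 13h = 14:15 UTC (rolling into the previous day, 21 May 2019).
1 April 2019 is a Monday, so the first Sunday is April 7 and the second is April 14.
1 November 2019 is a Friday, so the first Sunday is November 3 and the third is November 17.
At the standard offset (UTC+13:00), 14:15 UTC + 13h = 03:15 Ardell standard time (rolling into the next day, 22 May 2019).
The standard-time date in Ardell, 22 May 2019, lies within the daylight-saving period (14 April – 17 November), so Ardell is on daylight time, UTC+14:00.
14:15 UTC + 14h = 04:15 Ardell (rolling into the next day, 22 May 2019).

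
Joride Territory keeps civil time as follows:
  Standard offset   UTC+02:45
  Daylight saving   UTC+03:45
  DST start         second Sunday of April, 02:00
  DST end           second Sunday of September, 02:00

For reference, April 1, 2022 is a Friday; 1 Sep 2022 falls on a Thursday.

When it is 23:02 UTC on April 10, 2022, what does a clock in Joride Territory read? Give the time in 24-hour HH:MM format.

02:47

1 April 2022 is a Friday, so the first Sunday is April 3 and the second is April 10.
1 September 2022 is a Thursday, so the first Sunday is September 4 and the second is September 11.
At the standard offset (UTC+02:45), 23:02 UTC + 2h45m = 01:47 Joride Territory standard time (rolling into the next day, 11 April 2022).
The standard-time date in Joride Territory, April 11, 2022, lies within the daylight-saving period (10 April – 11 September), so Joride Territory is on daylight time, UTC+03:45.
23:02 UTC + 3h45m = 02:47 local (rolling into the next day, 11 April 2022).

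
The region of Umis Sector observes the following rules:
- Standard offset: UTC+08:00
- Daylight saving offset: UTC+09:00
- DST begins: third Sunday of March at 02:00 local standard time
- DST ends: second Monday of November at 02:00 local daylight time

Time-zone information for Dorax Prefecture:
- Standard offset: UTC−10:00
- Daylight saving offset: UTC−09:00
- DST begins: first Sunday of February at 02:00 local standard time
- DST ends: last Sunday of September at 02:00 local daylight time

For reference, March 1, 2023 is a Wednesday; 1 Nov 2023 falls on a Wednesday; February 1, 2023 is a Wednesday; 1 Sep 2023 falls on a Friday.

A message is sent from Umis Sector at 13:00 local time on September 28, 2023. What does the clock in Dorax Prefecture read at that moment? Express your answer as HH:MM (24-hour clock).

1 March 2023 is a Wednesday, so the first Sunday is March 5 and the third is March 19.
1 November 2023 is a Wednesday, so the first Monday is November 6 and the second is November 13.
Daylight saving runs 19 March – 13 November; September 28, 2023 is inside that window, so Umis Sector is at UTC+09:00.
13:00 Umis Sector − 9h = 04:00 UTC.
1 February 2023 is a Wednesday, so the first Sunday is February 5.
1 September 2023 is a Friday, so Sundays fall on 3, 10, 17, 24; the last is September 24.
At the standard offset (UTC−10:00), 04:00 UTC − 10h = 18:00 Dorax Prefecture standard time (rolling into the previous day, 27 September 2023).
Daylight saving runs 5 February – 24 September; the standard-time date in Dorax Prefecture, September 27, 2023, is outside that window, so Dorax Prefecture is on standard time at UTC−10:00.
04:00 UTC − 10h = 18:00 Dorax Prefecture (rolling into the previous day, 27 September 2023).

18:00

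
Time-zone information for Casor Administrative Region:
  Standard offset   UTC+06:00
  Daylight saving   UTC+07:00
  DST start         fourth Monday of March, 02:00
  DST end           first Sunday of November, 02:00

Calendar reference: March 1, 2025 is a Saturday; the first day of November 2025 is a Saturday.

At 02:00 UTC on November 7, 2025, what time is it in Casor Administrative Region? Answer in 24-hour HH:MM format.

1 March 2025 is a Saturday, so the first Monday is March 3 and the fourth is March 24.
1 November 2025 is a Saturday, so the first Sunday is November 2.
At the standard offset (UTC+06:00), 02:00 UTC + 6h = 08:00 Casor Administrative Region standard time.
Daylight saving runs 24 March – 2 November; the standard-time date in Casor Administrative Region, November 7, 2025, is outside that window, so Casor Administrative Region is on standard time at UTC+06:00.
02:00 UTC + 6h = 08:00 local.

08:00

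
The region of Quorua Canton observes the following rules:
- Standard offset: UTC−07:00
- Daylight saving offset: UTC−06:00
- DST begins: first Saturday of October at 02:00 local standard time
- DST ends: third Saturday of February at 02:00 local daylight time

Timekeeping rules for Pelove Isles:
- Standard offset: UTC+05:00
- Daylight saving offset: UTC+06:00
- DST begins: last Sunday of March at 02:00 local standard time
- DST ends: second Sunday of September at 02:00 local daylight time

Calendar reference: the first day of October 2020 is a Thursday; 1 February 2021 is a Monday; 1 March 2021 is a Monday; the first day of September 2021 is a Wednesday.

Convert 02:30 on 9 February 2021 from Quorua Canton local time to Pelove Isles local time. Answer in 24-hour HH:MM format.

13:30

1 October 2020 is a Thursday, so the first Saturday is October 3.
1 February 2021 is a Monday, so the first Saturday is February 6 and the third is February 20.
Daylight saving runs 3 October 2020 – 20 February 2021; 9 February 2021 is inside that window, so Quorua Canton is at UTC−06:00.
02:30 Quorua Canton + 6h = 08:30 UTC.
1 March 2021 is a Monday, so Sundays fall on 7, 14, 21, 28; the last is March 28.
1 September 2021 is a Wednesday, so the first Sunday is September 5 and the second is September 12.
At the standard offset (UTC+05:00), 08:30 UTC + 5h = 13:30 Pelove Isles standard time.
The standard-time date in Pelove Isles, 9 February 2021, is outside the daylight-saving period (28 March – 12 September), so Pelove Isles is on standard time, UTC+05:00.
08:30 UTC + 5h = 13:30 Pelove Isles.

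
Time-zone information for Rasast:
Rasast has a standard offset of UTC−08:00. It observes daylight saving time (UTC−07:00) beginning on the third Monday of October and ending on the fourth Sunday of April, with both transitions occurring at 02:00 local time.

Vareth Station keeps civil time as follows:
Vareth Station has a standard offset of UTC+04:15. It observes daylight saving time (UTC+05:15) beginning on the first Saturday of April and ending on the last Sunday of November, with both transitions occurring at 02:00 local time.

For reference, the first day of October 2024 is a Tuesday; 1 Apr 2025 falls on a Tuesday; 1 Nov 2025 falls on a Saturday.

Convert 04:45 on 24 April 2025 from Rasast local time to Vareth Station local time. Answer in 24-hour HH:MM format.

17:00

1 October 2024 is a Tuesday, so the first Monday is October 7 and the third is October 21.
1 April 2025 is a Tuesday, so the first Sunday is April 6 and the fourth is April 27.
24 April 2025 lies within the daylight-saving period (21 October 2024 – 27 April 2025), so Rasast is on daylight time, UTC−07:00.
04:45 Rasast + 7h = 11:45 UTC.
1 April 2025 is a Tuesday, so the first Saturday is April 5.
1 November 2025 is a Saturday, so Sundays fall on 2, 9, 16, 23, 30; the last is November 30.
At the standard offset (UTC+04:15), 11:45 UTC + 4h15m = 16:00 Vareth Station standard time.
Daylight saving runs 5 April – 30 November; the standard-time date in Vareth Station, 24 April 2025, is inside that window, so Vareth Station is at UTC+05:15.
11:45 UTC + 5h15m = 17:00 Vareth Station.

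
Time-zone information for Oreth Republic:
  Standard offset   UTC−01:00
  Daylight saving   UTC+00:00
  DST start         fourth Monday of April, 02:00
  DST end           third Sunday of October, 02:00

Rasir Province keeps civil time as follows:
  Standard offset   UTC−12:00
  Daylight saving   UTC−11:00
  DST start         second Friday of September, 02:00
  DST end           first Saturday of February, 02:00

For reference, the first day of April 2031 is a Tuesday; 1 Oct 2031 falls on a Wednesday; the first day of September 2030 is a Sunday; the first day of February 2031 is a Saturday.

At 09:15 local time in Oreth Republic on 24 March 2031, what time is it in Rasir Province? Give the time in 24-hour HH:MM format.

1 April 2031 is a Tuesday, so the first Monday is April 7 and the fourth is April 28.
1 October 2031 is a Wednesday, so the first Sunday is October 5 and the third is October 19.
24 March 2031 is outside the daylight-saving period (28 April – 19 October), so Oreth Republic is on standard time, UTC−01:00.
09:15 Oreth Republic + 1h = 10:15 UTC.
1 September 2030 is a Sunday, so the first Friday is September 6 and the second is September 13.
1 February 2031 is a Saturday, so the first Saturday is February 1.
At the standard offset (UTC−12:00), 10:15 UTC − 12h = 22:15 Rasir Province standard time (rolling into the previous day, 23 March 2031).
The standard-time date in Rasir Province, 23 March 2031, does not fall between 13 September 2030 and 1 February 2031, so daylight saving is not in effect and Rasir Province is at UTC−12:00.
10:15 UTC − 12h = 22:15 Rasir Province (rolling into the previous day, 23 March 2031).

22:15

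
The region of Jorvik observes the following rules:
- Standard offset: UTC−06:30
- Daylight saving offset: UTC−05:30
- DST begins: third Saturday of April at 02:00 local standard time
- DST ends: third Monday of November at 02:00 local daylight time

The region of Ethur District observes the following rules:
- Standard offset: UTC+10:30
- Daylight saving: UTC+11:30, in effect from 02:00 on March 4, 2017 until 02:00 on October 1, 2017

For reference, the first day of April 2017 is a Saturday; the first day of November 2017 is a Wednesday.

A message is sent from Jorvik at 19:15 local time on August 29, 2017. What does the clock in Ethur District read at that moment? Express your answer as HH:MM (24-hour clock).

1 April 2017 is a Saturday, so the first Saturday is April 1 and the third is April 15.
1 November 2017 is a Wednesday, so the first Monday is November 6 and the third is November 20.
August 29, 2017 falls between 15 April and 20 November, so daylight saving is in effect and Jorvik is at UTC−05:30.
19:15 Jorvik + 5h30m = 00:45 UTC (rolling into the next day, 30 August 2017).
At the standard offset (UTC+10:30), 00:45 UTC + 10h30m = 11:15 Ethur District standard time.
The standard-time date in Ethur District, August 30, 2017, lies within the daylight-saving period (4 March – 1 October), so Ethur District is on daylight time, UTC+11:30.
00:45 UTC + 11h30m = 12:15 Ethur District.

12:15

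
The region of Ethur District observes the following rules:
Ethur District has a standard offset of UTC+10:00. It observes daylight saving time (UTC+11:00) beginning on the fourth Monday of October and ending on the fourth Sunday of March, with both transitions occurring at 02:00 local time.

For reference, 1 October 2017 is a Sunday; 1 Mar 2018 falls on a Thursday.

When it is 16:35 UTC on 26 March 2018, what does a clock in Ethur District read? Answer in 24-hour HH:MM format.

02:35

1 October 2017 is a Sunday, so the first Monday is October 2 and the fourth is October 23.
1 March 2018 is a Thursday, so the first Sunday is March 4 and the fourth is March 25.
At the standard offset (UTC+10:00), 16:35 UTC + 10h = 02:35 Ethur District standard time (rolling into the next day, 27 March 2018).
Daylight saving runs 23 October 2017 – 25 March 2018; the standard-time date in Ethur District, 27 March 2018, is outside that window, so Ethur District is on standard time at UTC+10:00.
16:35 UTC + 10h = 02:35 local (rolling into the next day, 27 March 2018).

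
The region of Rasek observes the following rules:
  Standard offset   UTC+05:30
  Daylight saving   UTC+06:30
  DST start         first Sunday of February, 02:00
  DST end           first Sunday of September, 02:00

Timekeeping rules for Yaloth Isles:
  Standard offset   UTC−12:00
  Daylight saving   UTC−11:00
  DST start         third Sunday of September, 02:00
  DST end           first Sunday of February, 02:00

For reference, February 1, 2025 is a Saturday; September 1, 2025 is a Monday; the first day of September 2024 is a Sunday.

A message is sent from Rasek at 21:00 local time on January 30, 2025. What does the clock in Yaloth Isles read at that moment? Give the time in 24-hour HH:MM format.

1 February 2025 is a Saturday, so the first Sunday is February 2.
1 September 2025 is a Monday, so the first Sunday is September 7.
January 30, 2025 does not fall between 2 February and 7 September, so daylight saving is not in effect and Rasek is at UTC+05:30.
21:00 Rasek − 5h30m = 15:30 UTC.
1 September 2024 is a Sunday, so the first Sunday is September 1 and the third is September 15.
1 February 2025 is a Saturday, so the first Sunday is February 2.
At the standard offset (UTC−12:00), 15:30 UTC − 12h = 03:30 Yaloth Isles standard time.
The standard-time date in Yaloth Isles, January 30, 2025, falls between 15 September 2024 and 2 February 2025, so daylight saving is in effect and Yaloth Isles is at UTC−11:00.
15:30 UTC − 11h = 04:30 Yaloth Isles.

04:30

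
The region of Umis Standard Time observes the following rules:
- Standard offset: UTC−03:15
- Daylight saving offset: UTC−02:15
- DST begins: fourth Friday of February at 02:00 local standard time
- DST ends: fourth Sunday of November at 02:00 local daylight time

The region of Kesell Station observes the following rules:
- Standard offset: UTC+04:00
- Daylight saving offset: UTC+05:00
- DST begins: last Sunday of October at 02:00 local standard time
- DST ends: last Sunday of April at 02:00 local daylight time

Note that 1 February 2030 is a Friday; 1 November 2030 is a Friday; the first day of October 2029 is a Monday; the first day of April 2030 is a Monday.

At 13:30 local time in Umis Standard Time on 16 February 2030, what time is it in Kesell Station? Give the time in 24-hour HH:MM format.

21:45

1 February 2030 is a Friday, so the first Friday is February 1 and the fourth is February 22.
1 November 2030 is a Friday, so the first Sunday is November 3 and the fourth is November 24.
Daylight saving runs 22 February – 24 November; 16 February 2030 is outside that window, so Umis Standard Time is on standard time at UTC−03:15.
13:30 Umis Standard Time + 3h15m = 16:45 UTC.
1 October 2029 is a Monday, so Sundays fall on 7, 14, 21, 28; the last is October 28.
1 April 2030 is a Monday, so Sundays fall on 7, 14, 21, 28; the last is April 28.
At the standard offset (UTC+04:00), 16:45 UTC + 4h = 20:45 Kesell Station standard time.
Daylight saving runs 28 October 2029 – 28 April 2030; the standard-time date in Kesell Station, 16 February 2030, is inside that window, so Kesell Station is at UTC+05:00.
16:45 UTC + 5h = 21:45 Kesell Station.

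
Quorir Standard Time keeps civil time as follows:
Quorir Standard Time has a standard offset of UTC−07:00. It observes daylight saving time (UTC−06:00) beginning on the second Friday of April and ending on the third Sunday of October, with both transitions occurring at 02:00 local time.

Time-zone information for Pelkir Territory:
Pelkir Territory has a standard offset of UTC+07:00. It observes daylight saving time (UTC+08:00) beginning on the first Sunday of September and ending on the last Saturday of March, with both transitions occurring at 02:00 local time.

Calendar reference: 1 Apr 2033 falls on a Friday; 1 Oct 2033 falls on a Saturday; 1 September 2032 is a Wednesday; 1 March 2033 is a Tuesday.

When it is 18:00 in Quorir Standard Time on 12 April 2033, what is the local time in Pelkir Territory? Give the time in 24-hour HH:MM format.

07:00

1 April 2033 is a Friday, so the first Friday is April 1 and the second is April 8.
1 October 2033 is a Saturday, so the first Sunday is October 2 and the third is October 16.
12 April 2033 falls between 8 April and 16 October, so daylight saving is in effect and Quorir Standard Time is at UTC−06:00.
18:00 Quorir Standard Time + 6h = 00:00 UTC (rolling into the next day, 13 April 2033).
1 September 2032 is a Wednesday, so the first Sunday is September 5.
1 March 2033 is a Tuesday, so Saturdays fall on 5, 12, 19, 26; the last is March 26.
At the standard offset (UTC+07:00), 00:00 UTC + 7h = 07:00 Pelkir Territory standard time.
The standard-time date in Pelkir Territory, 13 April 2033, does not fall between 5 September 2032 and 26 March 2033, so daylight saving is not in effect and Pelkir Territory is at UTC+07:00.
00:00 UTC + 7h = 07:00 Pelkir Territory.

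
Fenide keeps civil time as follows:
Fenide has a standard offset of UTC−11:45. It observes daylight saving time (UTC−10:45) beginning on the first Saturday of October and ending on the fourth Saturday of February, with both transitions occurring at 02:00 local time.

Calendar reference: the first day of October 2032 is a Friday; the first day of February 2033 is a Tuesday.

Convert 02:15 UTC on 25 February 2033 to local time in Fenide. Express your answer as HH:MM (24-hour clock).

1 October 2032 is a Friday, so the first Saturday is October 2.
1 February 2033 is a Tuesday, so the first Saturday is February 5 and the fourth is February 26.
At the standard offset (UTC−11:45), 02:15 UTC − 11h45m = 14:30 Fenide standard time (rolling into the previous day, 24 February 2033).
The standard-time date in Fenide, 24 February 2033, lies within the daylight-saving period (2 October 2032 – 26 February 2033), so Fenide is on daylight time, UTC−10:45.
02:15 UTC − 10h45m = 15:30 local (rolling into the previous day, 24 February 2033).

15:30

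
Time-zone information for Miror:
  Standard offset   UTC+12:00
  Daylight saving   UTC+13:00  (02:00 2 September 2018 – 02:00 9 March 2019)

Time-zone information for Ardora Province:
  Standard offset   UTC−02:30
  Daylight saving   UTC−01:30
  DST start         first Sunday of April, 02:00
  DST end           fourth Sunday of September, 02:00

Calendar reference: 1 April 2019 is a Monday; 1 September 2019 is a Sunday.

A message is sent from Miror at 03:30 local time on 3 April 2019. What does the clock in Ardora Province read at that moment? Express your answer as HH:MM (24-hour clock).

13:00

3 April 2019 does not fall between 2 September 2018 and 9 March 2019, so daylight saving is not in effect and Miror is at UTC+12:00.
03:30 Miror − 12h = 15:30 UTC (rolling into the previous day, 2 April 2019).
1 April 2019 is a Monday, so the first Sunday is April 7.
1 September 2019 is a Sunday, so the first Sunday is September 1 and the fourth is September 22.
At the standard offset (UTC−02:30), 15:30 UTC − 2h30m = 13:00 Ardora Province standard time.
Daylight saving runs 7 April – 22 September; the standard-time date in Ardora Province, 2 April 2019, is outside that window, so Ardora Province is on standard time at UTC−02:30.
15:30 UTC − 2h30m = 13:00 Ardora Province.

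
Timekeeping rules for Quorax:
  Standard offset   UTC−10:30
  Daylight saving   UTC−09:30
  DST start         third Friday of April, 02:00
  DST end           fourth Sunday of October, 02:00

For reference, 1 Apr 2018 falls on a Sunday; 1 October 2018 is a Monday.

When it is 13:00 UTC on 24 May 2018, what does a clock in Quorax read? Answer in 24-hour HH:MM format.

03:30

1 April 2018 is a Sunday, so the first Friday is April 6 and the third is April 20.
1 October 2018 is a Monday, so the first Sunday is October 7 and the fourth is October 28.
At the standard offset (UTC−10:30), 13:00 UTC − 10h30m = 02:30 Quorax standard time.
Daylight saving runs 20 April – 28 October; the standard-time date in Quorax, 24 May 2018, is inside that window, so Quorax is at UTC−09:30.
13:00 UTC − 9h30m = 03:30 local.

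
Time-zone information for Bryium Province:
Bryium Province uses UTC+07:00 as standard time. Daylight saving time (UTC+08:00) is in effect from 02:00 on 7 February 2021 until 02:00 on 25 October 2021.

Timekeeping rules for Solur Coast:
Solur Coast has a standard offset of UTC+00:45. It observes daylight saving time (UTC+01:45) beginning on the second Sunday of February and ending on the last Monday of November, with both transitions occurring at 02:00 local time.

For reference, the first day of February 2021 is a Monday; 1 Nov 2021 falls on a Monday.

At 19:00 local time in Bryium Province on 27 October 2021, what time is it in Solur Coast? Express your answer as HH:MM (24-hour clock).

27 October 2021 is outside the daylight-saving period (7 February – 25 October), so Bryium Province is on standard time, UTC+07:00.
19:00 Bryium Province − 7h = 12:00 UTC.
1 February 2021 is a Monday, so the first Sunday is February 7 and the second is February 14.
1 November 2021 is a Monday, so Mondays fall on 1, 8, 15, 22, 29; the last is November 29.
At the standard offset (UTC+00:45), 12:00 UTC + 0h45m = 12:45 Solur Coast standard time.
The standard-time date in Solur Coast, 27 October 2021, falls between 14 February and 29 November, so daylight saving is in effect and Solur Coast is at UTC+01:45.
12:00 UTC + 1h45m = 13:45 Solur Coast.

13:45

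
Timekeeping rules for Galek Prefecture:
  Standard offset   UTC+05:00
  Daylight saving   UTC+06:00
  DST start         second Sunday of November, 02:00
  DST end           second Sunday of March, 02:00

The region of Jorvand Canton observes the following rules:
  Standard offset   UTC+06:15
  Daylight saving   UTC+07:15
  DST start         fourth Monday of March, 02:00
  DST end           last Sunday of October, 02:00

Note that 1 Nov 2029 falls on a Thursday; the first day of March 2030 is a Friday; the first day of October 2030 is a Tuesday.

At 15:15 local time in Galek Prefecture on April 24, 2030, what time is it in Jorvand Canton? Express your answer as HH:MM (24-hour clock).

17:30

1 November 2029 is a Thursday, so the first Sunday is November 4 and the second is November 11.
1 March 2030 is a Friday, so the first Sunday is March 3 and the second is March 10.
April 24, 2030 is outside the daylight-saving period (11 November 2029 – 10 March 2030), so Galek Prefecture is on standard time, UTC+05:00.
15:15 Galek Prefecture − 5h = 10:15 UTC.
1 March 2030 is a Friday, so the first Monday is March 4 and the fourth is March 25.
1 October 2030 is a Tuesday, so Sundays fall on 6, 13, 20, 27; the last is October 27.
At the standard offset (UTC+06:15), 10:15 UTC + 6h15m = 16:30 Jorvand Canton standard time.
The standard-time date in Jorvand Canton, April 24, 2030, falls between 25 March and 27 October, so daylight saving is in effect and Jorvand Canton is at UTC+07:15.
10:15 UTC + 7h15m = 17:30 Jorvand Canton.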